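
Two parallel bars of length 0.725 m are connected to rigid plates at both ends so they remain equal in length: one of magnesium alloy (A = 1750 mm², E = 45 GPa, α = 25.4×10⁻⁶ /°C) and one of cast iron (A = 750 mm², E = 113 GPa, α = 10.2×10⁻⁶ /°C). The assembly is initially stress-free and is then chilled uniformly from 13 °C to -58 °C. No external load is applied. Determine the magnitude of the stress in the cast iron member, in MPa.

The magnesium alloy has the larger α, so on cooling it would change length more than the cast iron if both were free. The rigid plates force a common final length, so the magnesium alloy is put into tension and the cast iron into compression, with equal and opposite forces P (no external load).
Setting the final lengths equal and cancelling L: (α₁ − α₂)ΔT = P/(A₁E₁) + P/(A₂E₂).
|α₁ − α₂|·ΔT = 15.2×10⁻⁶ × 71 = 0.001079.
1/(A₁E₁) + 1/(A₂E₂) = 1/(1750×45×10³) + 1/(750×113×10³) = 2.45×10⁻⁸ N⁻¹.
P = 0.001079 / 2.45×10⁻⁸ = 44050 N = 44.05 kN.
σ_{cast iron} = P/A₂ = 44050/750 = 58.74 MPa, compressive.

σ ≈ 58.7 MPa (compressive)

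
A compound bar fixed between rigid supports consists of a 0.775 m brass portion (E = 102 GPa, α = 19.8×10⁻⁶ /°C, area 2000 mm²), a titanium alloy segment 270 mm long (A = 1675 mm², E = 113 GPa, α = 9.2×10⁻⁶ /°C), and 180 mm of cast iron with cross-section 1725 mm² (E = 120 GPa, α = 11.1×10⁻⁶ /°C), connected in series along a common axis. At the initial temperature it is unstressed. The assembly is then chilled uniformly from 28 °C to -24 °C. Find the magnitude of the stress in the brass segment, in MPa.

If the supports were absent, the total length change would be Σ αᵢΔT Lᵢ = 19.8×10⁻⁶×52×775 + 9.2×10⁻⁶×52×270 + 11.1×10⁻⁶×52×180 = 1.031 mm.
Since the ends are fixed, an axial force P builds up, equal in every segment, with P · Σ Lᵢ/(AᵢEᵢ) = δ_free.
Σ Lᵢ/(AᵢEᵢ) = 775/(2000×102×10³) + 270/(1675×113×10³) + 180/(1725×120×10³) = 6.095×10⁻⁶ mm/N.
So P = 1.031 / 6.095×10⁻⁶ = 169.2 kN, tensile.
σ_{brass} = P / A = 169200 / 2000 = 84.58 MPa.

σ ≈ 84.6 MPa (tensile)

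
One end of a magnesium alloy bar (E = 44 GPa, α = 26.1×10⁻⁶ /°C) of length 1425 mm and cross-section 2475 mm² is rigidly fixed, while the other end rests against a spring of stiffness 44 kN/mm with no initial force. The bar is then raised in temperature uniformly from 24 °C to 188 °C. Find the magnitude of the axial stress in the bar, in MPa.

Free thermal expansion: δ_free = αΔT L = 26.1×10⁻⁶ × 164 × 1425 = 6.1 mm.
Let P be the compressive force at the spring. The bar shortens elastically by PL/(AE) and the spring compresses by P/k; together these equal δ_free.
P [ L/(AE) + 1/k ] = δ_free → P [ 1425/(2475×44×10³) + 1/(44×10³) ] = 6.1.
P = 6.1 / 3.581×10⁻⁵ = 170300 N.
σ = P/A = 170300/2475 = 68.82 MPa.

σ ≈ 68.8 MPa (compressive)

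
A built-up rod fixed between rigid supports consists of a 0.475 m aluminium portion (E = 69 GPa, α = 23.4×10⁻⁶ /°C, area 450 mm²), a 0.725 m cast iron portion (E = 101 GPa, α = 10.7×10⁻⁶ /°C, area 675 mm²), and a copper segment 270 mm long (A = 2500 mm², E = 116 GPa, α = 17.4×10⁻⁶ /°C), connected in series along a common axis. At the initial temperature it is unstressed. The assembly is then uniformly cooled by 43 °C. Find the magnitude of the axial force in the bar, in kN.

P ≈ 37.7 kN (tensile)

Free thermal contraction of the whole bar: Σ αᵢΔT Lᵢ = 23.4×10⁻⁶×43×475 + 10.7×10⁻⁶×43×725 + 17.4×10⁻⁶×43×270 = 1.014 mm.
Since the ends are fixed, an axial force P builds up, equal in every segment, with P · Σ Lᵢ/(AᵢEᵢ) = δ_free.
The series flexibility is Σ Lᵢ/(AᵢEᵢ) = 475/(450×69×10³) + 725/(675×101×10³) + 270/(2500×116×10³) = 2.686×10⁻⁵ mm/N.
Hence P = δ_free / Σ(L/AE) = 1.014/2.686×10⁻⁵ = 37.73 kN (tensile).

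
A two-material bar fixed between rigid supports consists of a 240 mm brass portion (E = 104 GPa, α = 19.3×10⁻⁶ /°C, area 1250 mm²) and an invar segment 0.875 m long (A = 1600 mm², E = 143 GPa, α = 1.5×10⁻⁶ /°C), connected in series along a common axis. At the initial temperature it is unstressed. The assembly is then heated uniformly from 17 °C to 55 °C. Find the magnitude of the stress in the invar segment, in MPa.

With the walls removed the bar would change length by δ_free = Σ αᵢΔT Lᵢ = 19.3×10⁻⁶×38×240 + 1.5×10⁻⁶×38×875 = 0.2259 mm.
Since the ends are fixed, an axial force P builds up, equal in every segment, with P · Σ Lᵢ/(AᵢEᵢ) = δ_free.
The series flexibility is Σ Lᵢ/(AᵢEᵢ) = 240/(1250×104×10³) + 875/(1600×143×10³) = 5.67×10⁻⁶ mm/N.
So P = 0.2259 / 5.67×10⁻⁶ = 39.84 kN, compressive.
σ_{invar} = P / A = 39840 / 1600 = 24.9 MPa.

σ ≈ 24.9 MPa (compressive)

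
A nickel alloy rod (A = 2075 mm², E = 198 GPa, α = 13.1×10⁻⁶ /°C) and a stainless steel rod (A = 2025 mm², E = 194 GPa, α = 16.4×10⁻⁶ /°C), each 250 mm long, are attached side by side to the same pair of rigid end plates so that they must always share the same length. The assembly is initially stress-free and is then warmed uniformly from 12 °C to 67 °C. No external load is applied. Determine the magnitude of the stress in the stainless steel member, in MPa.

σ ≈ 18 MPa (compressive)

The stainless steel has the larger α, so on heating it would change length more than the nickel alloy if both were free. The rigid plates force a common final length, so the stainless steel is put into compression and the nickel alloy into tension, with equal and opposite forces P (no external load).
Equating the net (thermal + elastic) strains gives |α₁ − α₂|·ΔT = P·[1/(A₁E₁) + 1/(A₂E₂)].
|α₁ − α₂|·ΔT = 3.3×10⁻⁶ × 55 = 0.0001815.
1/(A₁E₁) + 1/(A₂E₂) = 1/(2075×198×10³) + 1/(2025×194×10³) = 4.979×10⁻⁹ N⁻¹.
So P = 0.0001815 / 4.979×10⁻⁹ = 36.45 kN.
σ_{stainless steel} = P/A₂ = 36450/2025 = 18 MPa, compressive.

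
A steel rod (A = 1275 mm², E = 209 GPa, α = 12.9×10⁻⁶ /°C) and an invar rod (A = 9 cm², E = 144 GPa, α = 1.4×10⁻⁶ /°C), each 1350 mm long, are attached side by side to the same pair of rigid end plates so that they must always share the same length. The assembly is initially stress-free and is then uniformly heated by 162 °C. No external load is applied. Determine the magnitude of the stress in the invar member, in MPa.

σ ≈ 180 MPa (tensile)

Equilibrium of a rigid end plate with no external load gives equal and opposite internal forces ±P in the two members. Since α_{steel} > α_{invar}, heating drives the steel into compression and the invar into tension.
Setting the final lengths equal and cancelling L: (α₁ − α₂)ΔT = P/(A₁E₁) + P/(A₂E₂).
|α₁ − α₂|·ΔT = 11.5×10⁻⁶ × 162 = 0.001863.
1/(A₁E₁) + 1/(A₂E₂) = 1/(1275×209×10³) + 1/(900×144×10³) = 1.147×10⁻⁸ N⁻¹.
P = 0.001863 / 1.147×10⁻⁸ = 162400 N = 162.4 kN.
σ_{invar} = P/A₂ = 162400/900 = 180.5 MPa, tensile.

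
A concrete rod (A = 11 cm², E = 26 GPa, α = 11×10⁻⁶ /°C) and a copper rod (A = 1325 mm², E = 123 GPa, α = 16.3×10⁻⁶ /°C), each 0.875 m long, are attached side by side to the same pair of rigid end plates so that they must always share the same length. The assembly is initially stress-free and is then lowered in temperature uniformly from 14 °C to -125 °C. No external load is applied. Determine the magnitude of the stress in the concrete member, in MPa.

σ ≈ 16.3 MPa (compressive)

The copper has the larger α, so on cooling it would change length more than the concrete if both were free. The rigid plates force a common final length, so the copper is put into tension and the concrete into compression, with equal and opposite forces P (no external load).
Setting the final lengths equal and cancelling L: (α₁ − α₂)ΔT = P/(A₁E₁) + P/(A₂E₂).
|α₁ − α₂|·ΔT = 5.3×10⁻⁶ × 139 = 0.0007367.
1/(A₁E₁) + 1/(A₂E₂) = 1/(1100×26×10³) + 1/(1325×123×10³) = 4.11×10⁻⁸ N⁻¹.
So P = 0.0007367 / 4.11×10⁻⁸ = 17.92 kN.
σ_{concrete} = P/A₁ = 17920/1100 = 16.29 MPa, compressive.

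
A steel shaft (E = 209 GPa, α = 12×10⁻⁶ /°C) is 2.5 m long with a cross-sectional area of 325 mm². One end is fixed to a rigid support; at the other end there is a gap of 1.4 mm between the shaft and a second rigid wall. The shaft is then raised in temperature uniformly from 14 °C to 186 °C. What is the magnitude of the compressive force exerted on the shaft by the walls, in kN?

Unrestrained expansion: δ_free = αΔT L = 12×10⁻⁶ × 172 × 2500 = 5.16 mm.
The gap closes (δ_free > 1.4 mm) and the wall then resists a further 5.16 − 1.4 = 3.76 mm of expansion.
Compatibility: PL/(AE) = 3.76 mm, so σ = P/A = E × (3.76/2500) = 314.3 MPa.
P = σA = 314.3 × 325 = 102.2 kN.

P ≈ 102 kN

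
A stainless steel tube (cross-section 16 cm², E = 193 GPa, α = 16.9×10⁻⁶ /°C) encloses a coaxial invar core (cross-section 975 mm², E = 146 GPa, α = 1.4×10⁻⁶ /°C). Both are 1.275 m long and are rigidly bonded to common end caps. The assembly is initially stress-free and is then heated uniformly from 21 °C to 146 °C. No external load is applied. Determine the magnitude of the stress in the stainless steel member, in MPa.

σ ≈ 118 MPa (compressive)

The stainless steel has the larger α, so on heating it would change length more than the invar if both were free. The rigid plates force a common final length, so the stainless steel is put into compression and the invar into tension, with equal and opposite forces P (no external load).
Equating the net (thermal + elastic) strains gives |α₁ − α₂|·ΔT = P·[1/(A₁E₁) + 1/(A₂E₂)].
|α₁ − α₂|·ΔT = 15.5×10⁻⁶ × 125 = 0.001937.
1/(A₁E₁) + 1/(A₂E₂) = 1/(1600×193×10³) + 1/(975×146×10³) = 1.026×10⁻⁸ N⁻¹.
So P = 0.001937 / 1.026×10⁻⁸ = 188.8 kN.
σ_{stainless steel} = P/A₁ = 188800/1600 = 118 MPa, compressive.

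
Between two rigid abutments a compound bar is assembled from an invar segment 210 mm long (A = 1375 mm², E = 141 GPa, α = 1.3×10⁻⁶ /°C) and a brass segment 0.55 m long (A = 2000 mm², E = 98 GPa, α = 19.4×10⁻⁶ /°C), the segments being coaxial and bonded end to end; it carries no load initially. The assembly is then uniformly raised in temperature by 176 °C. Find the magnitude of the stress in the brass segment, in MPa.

With the walls removed the bar would change length by δ_free = Σ αᵢΔT Lᵢ = 1.3×10⁻⁶×176×210 + 19.4×10⁻⁶×176×550 = 1.926 mm.
Since the ends are fixed, an axial force P builds up, equal in every segment, with P · Σ Lᵢ/(AᵢEᵢ) = δ_free.
The series flexibility is Σ Lᵢ/(AᵢEᵢ) = 210/(1375×141×10³) + 550/(2000×98×10³) = 3.889×10⁻⁶ mm/N.
So P = 1.926 / 3.889×10⁻⁶ = 495.2 kN, compressive.
σ_{brass} = P / A = 495200 / 2000 = 247.6 MPa.

σ ≈ 248 MPa (compressive)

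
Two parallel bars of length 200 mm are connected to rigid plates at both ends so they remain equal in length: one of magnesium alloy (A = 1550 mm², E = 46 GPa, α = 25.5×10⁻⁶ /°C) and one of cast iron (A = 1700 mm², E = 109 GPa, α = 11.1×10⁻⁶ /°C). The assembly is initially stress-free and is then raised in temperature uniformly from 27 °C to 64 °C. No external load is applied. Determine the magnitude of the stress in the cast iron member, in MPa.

The magnesium alloy has the larger α, so on heating it would change length more than the cast iron if both were free. The rigid plates force a common final length, so the magnesium alloy is put into compression and the cast iron into tension, with equal and opposite forces P (no external load).
Setting the final lengths equal and cancelling L: (α₁ − α₂)ΔT = P/(A₁E₁) + P/(A₂E₂).
|α₁ − α₂|·ΔT = 14.4×10⁻⁶ × 37 = 0.0005328.
1/(A₁E₁) + 1/(A₂E₂) = 1/(1550×46×10³) + 1/(1700×109×10³) = 1.942×10⁻⁸ N⁻¹.
So P = 0.0005328 / 1.942×10⁻⁸ = 27.43 kN.
σ_{cast iron} = P/A₂ = 27430/1700 = 16.14 MPa, tensile.

σ ≈ 16.1 MPa (tensile)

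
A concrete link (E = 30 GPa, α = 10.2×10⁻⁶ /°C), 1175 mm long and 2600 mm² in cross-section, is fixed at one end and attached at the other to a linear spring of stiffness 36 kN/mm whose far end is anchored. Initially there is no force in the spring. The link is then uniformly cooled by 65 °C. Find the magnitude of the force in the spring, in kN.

Free thermal contraction: δ_free = αΔT L = 10.2×10⁻⁶ × 65 × 1175 = 0.779 mm.
Let P be the tensile force in the spring. The link extends elastically by PL/(AE) and the spring stretches by P/k; together these equal δ_free.
So P = δ_free / [L/(AE) + 1/k] = 0.779 / [ 1175/(2600×30×10³) + 1/(36×10³) ].
P = 0.779 / 4.284×10⁻⁵ = 18180 N.

P ≈ 18.2 kN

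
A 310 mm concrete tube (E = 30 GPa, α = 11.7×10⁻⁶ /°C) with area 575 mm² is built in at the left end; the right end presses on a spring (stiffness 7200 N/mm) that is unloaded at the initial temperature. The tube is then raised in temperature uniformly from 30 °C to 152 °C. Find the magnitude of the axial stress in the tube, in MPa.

If the spring were absent the tube would lengthen by αΔT L = 11.7×10⁻⁶ × 122 × 310 = 0.4425 mm.
Let P be the compressive force at the spring. The tube shortens elastically by PL/(AE) and the spring compresses by P/k; together these equal δ_free.
So P = δ_free / [L/(AE) + 1/k] = 0.4425 / [ 310/(575×30×10³) + 1/(7200) ].
P = 0.4425 / 0.0001569 = 2821 N.
σ = P/A = 2821/575 = 4.906 MPa.

σ ≈ 4.91 MPa (compressive)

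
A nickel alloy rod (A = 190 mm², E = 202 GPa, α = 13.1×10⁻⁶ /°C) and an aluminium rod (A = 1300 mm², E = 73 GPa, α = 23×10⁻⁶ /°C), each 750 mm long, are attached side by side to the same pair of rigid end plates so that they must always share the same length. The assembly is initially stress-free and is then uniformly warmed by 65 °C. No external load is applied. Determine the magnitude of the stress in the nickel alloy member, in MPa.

σ ≈ 92.6 MPa (tensile)

Both members must finish at the same length. With the larger α, the aluminium tends to over-expand; the plates restrain it, putting the aluminium in compression and the nickel alloy in tension. With no external load the two internal forces are equal and opposite, magnitude P.
Setting the final lengths equal and cancelling L: (α₁ − α₂)ΔT = P/(A₁E₁) + P/(A₂E₂).
|α₁ − α₂|·ΔT = 9.9×10⁻⁶ × 65 = 0.0006435.
1/(A₁E₁) + 1/(A₂E₂) = 1/(190×202×10³) + 1/(1300×73×10³) = 3.659×10⁻⁸ N⁻¹.
So P = 0.0006435 / 3.659×10⁻⁸ = 17.59 kN.
σ_{nickel alloy} = P/A₁ = 17590/190 = 92.56 MPa, tensile.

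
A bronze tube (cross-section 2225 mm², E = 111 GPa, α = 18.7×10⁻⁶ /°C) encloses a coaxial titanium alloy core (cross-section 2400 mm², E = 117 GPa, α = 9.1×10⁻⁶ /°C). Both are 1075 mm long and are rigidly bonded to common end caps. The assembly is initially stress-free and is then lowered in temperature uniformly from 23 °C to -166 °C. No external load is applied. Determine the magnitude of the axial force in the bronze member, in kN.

P ≈ 238 kN (tensile in the bronze)

Equilibrium of a rigid end plate with no external load gives equal and opposite internal forces ±P in the two members. Since α_{bronze} > α_{titanium alloy}, cooling drives the bronze into tension and the titanium alloy into compression.
Equating the net (thermal + elastic) strains gives |α₁ − α₂|·ΔT = P·[1/(A₁E₁) + 1/(A₂E₂)].
|α₁ − α₂|·ΔT = 9.6×10⁻⁶ × 189 = 0.001814.
1/(A₁E₁) + 1/(A₂E₂) = 1/(2225×111×10³) + 1/(2400×117×10³) = 7.61×10⁻⁹ N⁻¹.
So P = 0.001814 / 7.61×10⁻⁹ = 238.4 kN.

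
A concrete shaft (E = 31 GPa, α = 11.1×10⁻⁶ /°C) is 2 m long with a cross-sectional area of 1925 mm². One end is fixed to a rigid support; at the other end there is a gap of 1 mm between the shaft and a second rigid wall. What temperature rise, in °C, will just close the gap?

ΔT ≈ 45 °C

Contact occurs when the free expansion equals the gap: αΔT L = 1 mm.
ΔT = 1 / (11.1×10⁻⁶ × 2000) = 45.05 °C.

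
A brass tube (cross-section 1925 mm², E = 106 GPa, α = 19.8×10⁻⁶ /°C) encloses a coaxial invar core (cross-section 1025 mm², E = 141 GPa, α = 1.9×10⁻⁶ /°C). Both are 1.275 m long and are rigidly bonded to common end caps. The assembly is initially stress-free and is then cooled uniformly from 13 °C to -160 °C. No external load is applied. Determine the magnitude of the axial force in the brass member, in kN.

P ≈ 262 kN (tensile in the brass)

Both members must finish at the same length. With the larger α, the brass tends to over-contract; the plates restrain it, putting the brass in tension and the invar in compression. With no external load the two internal forces are equal and opposite, magnitude P.
Equating the net (thermal + elastic) strains gives |α₁ − α₂|·ΔT = P·[1/(A₁E₁) + 1/(A₂E₂)].
|α₁ − α₂|·ΔT = 17.9×10⁻⁶ × 173 = 0.003097.
1/(A₁E₁) + 1/(A₂E₂) = 1/(1925×106×10³) + 1/(1025×141×10³) = 1.182×10⁻⁸ N⁻¹.
P = 0.003097 / 1.182×10⁻⁸ = 262000 N = 262 kN.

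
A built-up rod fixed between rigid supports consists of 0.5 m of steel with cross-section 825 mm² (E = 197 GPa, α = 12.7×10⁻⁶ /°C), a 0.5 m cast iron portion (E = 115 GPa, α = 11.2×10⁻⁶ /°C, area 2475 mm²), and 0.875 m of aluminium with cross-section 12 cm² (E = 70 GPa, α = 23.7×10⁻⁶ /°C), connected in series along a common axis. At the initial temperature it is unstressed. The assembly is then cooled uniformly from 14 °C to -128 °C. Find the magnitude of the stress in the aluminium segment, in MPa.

σ ≈ 254 MPa (tensile)

Free thermal contraction of the whole bar: Σ αᵢΔT Lᵢ = 12.7×10⁻⁶×142×500 + 11.2×10⁻⁶×142×500 + 23.7×10⁻⁶×142×875 = 4.642 mm.
The walls prevent any net length change, so an axial force P (same in every segment) develops. Compatibility: P · Σ Lᵢ/(AᵢEᵢ) = δ_free.
The series flexibility is Σ Lᵢ/(AᵢEᵢ) = 500/(825×197×10³) + 500/(2475×115×10³) + 875/(1200×70×10³) = 1.525×10⁻⁵ mm/N.
P = 4.642 / 1.525×10⁻⁵ = 304400 N = 304.4 kN, tensile.
σ_{aluminium} = P / A = 304400 / 1200 = 253.6 MPa.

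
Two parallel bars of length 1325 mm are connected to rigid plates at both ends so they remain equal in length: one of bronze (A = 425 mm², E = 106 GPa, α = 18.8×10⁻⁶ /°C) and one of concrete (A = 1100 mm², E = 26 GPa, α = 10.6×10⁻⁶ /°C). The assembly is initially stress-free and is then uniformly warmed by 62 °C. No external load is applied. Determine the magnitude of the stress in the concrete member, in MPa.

σ ≈ 8.09 MPa (tensile)

Equilibrium of a rigid end plate with no external load gives equal and opposite internal forces ±P in the two members. Since α_{bronze} > α_{concrete}, heating drives the bronze into compression and the concrete into tension.
Equating the net (thermal + elastic) strains gives |α₁ − α₂|·ΔT = P·[1/(A₁E₁) + 1/(A₂E₂)].
|α₁ − α₂|·ΔT = 8.2×10⁻⁶ × 62 = 0.0005084.
1/(A₁E₁) + 1/(A₂E₂) = 1/(425×106×10³) + 1/(1100×26×10³) = 5.716×10⁻⁸ N⁻¹.
So P = 0.0005084 / 5.716×10⁻⁸ = 8.894 kN.
σ_{concrete} = P/A₂ = 8894/1100 = 8.085 MPa, tensile.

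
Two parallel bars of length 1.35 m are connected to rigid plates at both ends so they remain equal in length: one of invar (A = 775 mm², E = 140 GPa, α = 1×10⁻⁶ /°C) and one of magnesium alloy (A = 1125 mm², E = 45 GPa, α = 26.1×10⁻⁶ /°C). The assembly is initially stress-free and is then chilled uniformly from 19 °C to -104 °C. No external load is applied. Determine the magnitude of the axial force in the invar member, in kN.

Equilibrium of a rigid end plate with no external load gives equal and opposite internal forces ±P in the two members. Since α_{magnesium alloy} > α_{invar}, cooling drives the magnesium alloy into tension and the invar into compression.
Setting the final lengths equal and cancelling L: (α₁ − α₂)ΔT = P/(A₁E₁) + P/(A₂E₂).
|α₁ − α₂|·ΔT = 25.1×10⁻⁶ × 123 = 0.003087.
1/(A₁E₁) + 1/(A₂E₂) = 1/(775×140×10³) + 1/(1125×45×10³) = 2.897×10⁻⁸ N⁻¹.
So P = 0.003087 / 2.897×10⁻⁸ = 106.6 kN.

P ≈ 107 kN (compressive in the invar)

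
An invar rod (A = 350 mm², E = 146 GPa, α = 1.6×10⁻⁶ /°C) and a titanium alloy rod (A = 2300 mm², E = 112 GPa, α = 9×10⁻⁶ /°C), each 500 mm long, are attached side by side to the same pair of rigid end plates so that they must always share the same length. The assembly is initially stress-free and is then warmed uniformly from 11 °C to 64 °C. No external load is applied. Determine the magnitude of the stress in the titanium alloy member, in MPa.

σ ≈ 7.27 MPa (compressive)

Equilibrium of a rigid end plate with no external load gives equal and opposite internal forces ±P in the two members. Since α_{titanium alloy} > α_{invar}, heating drives the titanium alloy into compression and the invar into tension.
Compatibility of the two members (thermal + elastic change equal): (α₁ − α₂)ΔT = P·[1/(A₁E₁) + 1/(A₂E₂)].
|α₁ − α₂|·ΔT = 7.4×10⁻⁶ × 53 = 0.0003922.
1/(A₁E₁) + 1/(A₂E₂) = 1/(350×146×10³) + 1/(2300×112×10³) = 2.345×10⁻⁸ N⁻¹.
So P = 0.0003922 / 2.345×10⁻⁸ = 16.72 kN.
σ_{titanium alloy} = P/A₂ = 16720/2300 = 7.271 MPa, compressive.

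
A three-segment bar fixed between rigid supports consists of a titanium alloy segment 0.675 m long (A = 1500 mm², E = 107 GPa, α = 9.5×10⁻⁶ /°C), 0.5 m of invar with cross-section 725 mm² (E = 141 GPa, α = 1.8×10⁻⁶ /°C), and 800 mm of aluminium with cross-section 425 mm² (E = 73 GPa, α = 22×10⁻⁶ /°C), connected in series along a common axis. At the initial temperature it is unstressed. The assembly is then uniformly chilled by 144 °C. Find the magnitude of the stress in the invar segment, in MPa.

Free thermal contraction of the whole bar: Σ αᵢΔT Lᵢ = 9.5×10⁻⁶×144×675 + 1.8×10⁻⁶×144×500 + 22×10⁻⁶×144×800 = 3.587 mm.
Since the ends are fixed, an axial force P builds up, equal in every segment, with P · Σ Lᵢ/(AᵢEᵢ) = δ_free.
Σ Lᵢ/(AᵢEᵢ) = 675/(1500×107×10³) + 500/(725×141×10³) + 800/(425×73×10³) = 3.488×10⁻⁵ mm/N.
P = 3.587 / 3.488×10⁻⁵ = 102800 N = 102.8 kN, tensile.
σ_{invar} = P / A = 102800 / 725 = 141.9 MPa.

σ ≈ 142 MPa (tensile)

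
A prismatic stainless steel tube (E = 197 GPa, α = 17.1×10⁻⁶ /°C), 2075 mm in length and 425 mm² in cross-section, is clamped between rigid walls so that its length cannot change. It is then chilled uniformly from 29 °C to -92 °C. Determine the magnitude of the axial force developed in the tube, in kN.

Full restraint means ε = 0, so the stress is σ = EαΔT = 197×10³ × 17.1×10⁻⁶ × 121 = 407.6 MPa.
Axial force P = σA = 407.6 × 425 = 173200 N = 173.2 kN, tensile.

P ≈ 173 kN (tensile)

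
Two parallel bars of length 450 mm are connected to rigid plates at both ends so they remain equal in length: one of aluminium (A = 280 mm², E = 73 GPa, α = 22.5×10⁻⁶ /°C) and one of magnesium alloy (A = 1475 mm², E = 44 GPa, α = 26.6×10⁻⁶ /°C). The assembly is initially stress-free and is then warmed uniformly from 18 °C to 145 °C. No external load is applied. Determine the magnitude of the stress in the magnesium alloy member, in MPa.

Equilibrium of a rigid end plate with no external load gives equal and opposite internal forces ±P in the two members. Since α_{magnesium alloy} > α_{aluminium}, heating drives the magnesium alloy into compression and the aluminium into tension.
Setting the final lengths equal and cancelling L: (α₁ − α₂)ΔT = P/(A₁E₁) + P/(A₂E₂).
|α₁ − α₂|·ΔT = 4.1×10⁻⁶ × 127 = 0.0005207.
1/(A₁E₁) + 1/(A₂E₂) = 1/(280×73×10³) + 1/(1475×44×10³) = 6.433×10⁻⁸ N⁻¹.
P = 0.0005207 / 6.433×10⁻⁸ = 8094 N = 8.094 kN.
σ_{magnesium alloy} = P/A₂ = 8094/1475 = 5.487 MPa, compressive.

σ ≈ 5.49 MPa (compressive)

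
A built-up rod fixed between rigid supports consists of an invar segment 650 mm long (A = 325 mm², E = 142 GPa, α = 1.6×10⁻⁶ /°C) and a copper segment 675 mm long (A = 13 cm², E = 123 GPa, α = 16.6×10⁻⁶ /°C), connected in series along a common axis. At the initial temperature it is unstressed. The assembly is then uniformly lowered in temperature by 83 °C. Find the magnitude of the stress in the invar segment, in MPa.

With the walls removed the bar would change length by δ_free = Σ αᵢΔT Lᵢ = 1.6×10⁻⁶×83×650 + 16.6×10⁻⁶×83×675 = 1.016 mm.
The rigid supports impose zero overall length change; the single axial force P common to all segments must satisfy P Σ Lᵢ/(AᵢEᵢ) = δ_free.
The series flexibility is Σ Lᵢ/(AᵢEᵢ) = 650/(325×142×10³) + 675/(1300×123×10³) = 1.831×10⁻⁵ mm/N.
P = 1.016 / 1.831×10⁻⁵ = 55520 N = 55.52 kN, tensile.
σ_{invar} = P / A = 55520 / 325 = 170.8 MPa.

σ ≈ 171 MPa (tensile)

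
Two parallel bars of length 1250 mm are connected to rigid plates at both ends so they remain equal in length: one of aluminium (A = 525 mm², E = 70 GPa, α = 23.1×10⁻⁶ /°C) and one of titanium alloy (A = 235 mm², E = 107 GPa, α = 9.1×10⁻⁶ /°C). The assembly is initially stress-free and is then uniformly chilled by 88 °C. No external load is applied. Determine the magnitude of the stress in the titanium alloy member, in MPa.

σ ≈ 78.3 MPa (compressive)

Both members must finish at the same length. With the larger α, the aluminium tends to over-contract; the plates restrain it, putting the aluminium in tension and the titanium alloy in compression. With no external load the two internal forces are equal and opposite, magnitude P.
Equating the net (thermal + elastic) strains gives |α₁ − α₂|·ΔT = P·[1/(A₁E₁) + 1/(A₂E₂)].
|α₁ − α₂|·ΔT = 14×10⁻⁶ × 88 = 0.001232.
1/(A₁E₁) + 1/(A₂E₂) = 1/(525×70×10³) + 1/(235×107×10³) = 6.698×10⁻⁸ N⁻¹.
P = 0.001232 / 6.698×10⁻⁸ = 18390 N = 18.39 kN.
σ_{titanium alloy} = P/A₂ = 18390/235 = 78.27 MPa, compressive.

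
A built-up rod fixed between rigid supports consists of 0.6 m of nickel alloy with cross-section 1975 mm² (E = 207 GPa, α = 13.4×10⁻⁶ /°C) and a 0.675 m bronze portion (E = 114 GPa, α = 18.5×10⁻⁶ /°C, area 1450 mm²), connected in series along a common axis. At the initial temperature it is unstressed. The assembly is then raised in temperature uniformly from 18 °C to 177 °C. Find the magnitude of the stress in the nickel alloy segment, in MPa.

σ ≈ 298 MPa (compressive)

Free thermal expansion of the whole bar: Σ αᵢΔT Lᵢ = 13.4×10⁻⁶×159×600 + 18.5×10⁻⁶×159×675 = 3.264 mm.
Since the ends are fixed, an axial force P builds up, equal in every segment, with P · Σ Lᵢ/(AᵢEᵢ) = δ_free.
The series flexibility is Σ Lᵢ/(AᵢEᵢ) = 600/(1975×207×10³) + 675/(1450×114×10³) = 5.551×10⁻⁶ mm/N.
P = 3.264 / 5.551×10⁻⁶ = 588000 N = 588 kN, compressive.
σ_{nickel alloy} = P / A = 588000 / 1975 = 297.7 MPa.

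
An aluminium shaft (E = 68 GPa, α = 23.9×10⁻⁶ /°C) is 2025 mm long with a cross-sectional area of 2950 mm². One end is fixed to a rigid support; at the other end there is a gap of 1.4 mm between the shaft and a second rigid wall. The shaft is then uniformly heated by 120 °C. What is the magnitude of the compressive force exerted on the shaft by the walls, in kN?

If the wall were absent the shaft would grow by αΔT L = 23.9×10⁻⁶ × 120 × 2025 = 5.808 mm.
After closing the 1.4 mm clearance, 5.808 − 1.4 = 4.408 mm of expansion remains to be suppressed by the wall.
Compatibility: PL/(AE) = 4.408 mm, so σ = P/A = E × (4.408/2025) = 148 MPa.
Force on the wall = σA = 148 × 2950 mm² = 436.6 kN.

P ≈ 437 kN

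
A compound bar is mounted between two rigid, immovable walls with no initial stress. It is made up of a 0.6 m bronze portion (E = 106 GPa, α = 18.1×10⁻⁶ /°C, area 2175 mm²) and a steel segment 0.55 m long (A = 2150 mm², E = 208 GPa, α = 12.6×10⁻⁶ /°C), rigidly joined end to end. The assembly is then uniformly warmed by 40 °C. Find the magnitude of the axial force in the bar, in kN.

P ≈ 186 kN (compressive)

If the supports were absent, the total length change would be Σ αᵢΔT Lᵢ = 18.1×10⁻⁶×40×600 + 12.6×10⁻⁶×40×550 = 0.7116 mm.
Since the ends are fixed, an axial force P builds up, equal in every segment, with P · Σ Lᵢ/(AᵢEᵢ) = δ_free.
The series flexibility is Σ Lᵢ/(AᵢEᵢ) = 600/(2175×106×10³) + 550/(2150×208×10³) = 3.832×10⁻⁶ mm/N.
So P = 0.7116 / 3.832×10⁻⁶ = 185.7 kN, compressive.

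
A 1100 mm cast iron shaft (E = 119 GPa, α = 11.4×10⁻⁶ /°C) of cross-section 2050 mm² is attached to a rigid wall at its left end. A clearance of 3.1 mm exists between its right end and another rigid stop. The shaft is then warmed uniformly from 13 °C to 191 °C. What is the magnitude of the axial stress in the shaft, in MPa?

σ ≈ 0 MPa

Free thermal elongation = αΔT L = 11.4×10⁻⁶ × 178 × 1100 = 2.232 mm.
This is smaller than the 3.1 mm clearance, so the shaft expands freely without reaching the stop — the stress is zero.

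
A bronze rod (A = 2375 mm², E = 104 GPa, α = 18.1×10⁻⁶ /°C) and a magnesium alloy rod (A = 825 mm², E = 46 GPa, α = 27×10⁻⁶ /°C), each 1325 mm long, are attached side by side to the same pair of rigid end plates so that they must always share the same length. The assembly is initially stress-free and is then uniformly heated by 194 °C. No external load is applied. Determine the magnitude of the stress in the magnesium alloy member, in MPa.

σ ≈ 68.8 MPa (compressive)

The magnesium alloy has the larger α, so on heating it would change length more than the bronze if both were free. The rigid plates force a common final length, so the magnesium alloy is put into compression and the bronze into tension, with equal and opposite forces P (no external load).
Compatibility of the two members (thermal + elastic change equal): (α₁ − α₂)ΔT = P·[1/(A₁E₁) + 1/(A₂E₂)].
|α₁ − α₂|·ΔT = 8.9×10⁻⁶ × 194 = 0.001727.
1/(A₁E₁) + 1/(A₂E₂) = 1/(2375×104×10³) + 1/(825×46×10³) = 3.04×10⁻⁸ N⁻¹.
P = 0.001727 / 3.04×10⁻⁸ = 56800 N = 56.8 kN.
σ_{magnesium alloy} = P/A₂ = 56800/825 = 68.85 MPa, compressive.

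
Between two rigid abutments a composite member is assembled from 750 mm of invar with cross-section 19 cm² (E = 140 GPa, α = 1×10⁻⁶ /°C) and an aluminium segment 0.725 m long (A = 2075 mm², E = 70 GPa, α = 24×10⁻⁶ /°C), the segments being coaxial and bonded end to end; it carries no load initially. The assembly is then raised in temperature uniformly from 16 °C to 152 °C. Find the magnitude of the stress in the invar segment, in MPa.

σ ≈ 166 MPa (compressive)

Free thermal expansion of the whole bar: Σ αᵢΔT Lᵢ = 1×10⁻⁶×136×750 + 24×10⁻⁶×136×725 = 2.468 mm.
Since the ends are fixed, an axial force P builds up, equal in every segment, with P · Σ Lᵢ/(AᵢEᵢ) = δ_free.
Σ Lᵢ/(AᵢEᵢ) = 750/(1900×140×10³) + 725/(2075×70×10³) = 7.811×10⁻⁶ mm/N.
P = 2.468 / 7.811×10⁻⁶ = 316000 N = 316 kN, compressive.
σ_{invar} = P / A = 316000 / 1900 = 166.3 MPa.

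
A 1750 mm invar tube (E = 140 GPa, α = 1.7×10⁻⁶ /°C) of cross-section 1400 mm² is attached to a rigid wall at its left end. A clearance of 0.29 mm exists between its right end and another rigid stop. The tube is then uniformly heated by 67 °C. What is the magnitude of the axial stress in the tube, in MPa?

σ ≈ 0 MPa

If the wall were absent the tube would grow by αΔT L = 1.7×10⁻⁶ × 67 × 1750 = 0.1993 mm.
This is smaller than the 0.29 mm clearance, so the tube expands freely without reaching the stop — the stress is zero.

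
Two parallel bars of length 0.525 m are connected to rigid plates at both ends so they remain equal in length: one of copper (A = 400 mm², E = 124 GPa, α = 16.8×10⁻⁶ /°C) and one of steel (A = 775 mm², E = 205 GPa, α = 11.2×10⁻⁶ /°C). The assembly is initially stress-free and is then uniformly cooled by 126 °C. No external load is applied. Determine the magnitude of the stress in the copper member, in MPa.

σ ≈ 66.7 MPa (tensile)

Both members must finish at the same length. With the larger α, the copper tends to over-contract; the plates restrain it, putting the copper in tension and the steel in compression. With no external load the two internal forces are equal and opposite, magnitude P.
Compatibility of the two members (thermal + elastic change equal): (α₁ − α₂)ΔT = P·[1/(A₁E₁) + 1/(A₂E₂)].
|α₁ − α₂|·ΔT = 5.6×10⁻⁶ × 126 = 0.0007056.
1/(A₁E₁) + 1/(A₂E₂) = 1/(400×124×10³) + 1/(775×205×10³) = 2.646×10⁻⁸ N⁻¹.
P = 0.0007056 / 2.646×10⁻⁸ = 26670 N = 26.67 kN.
σ_{copper} = P/A₁ = 26670/400 = 66.68 MPa, tensile.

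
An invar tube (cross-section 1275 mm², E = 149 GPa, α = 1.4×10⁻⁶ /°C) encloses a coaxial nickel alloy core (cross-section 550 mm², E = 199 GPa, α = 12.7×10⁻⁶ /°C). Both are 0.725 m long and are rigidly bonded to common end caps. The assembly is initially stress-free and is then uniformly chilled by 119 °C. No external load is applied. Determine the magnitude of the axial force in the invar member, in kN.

P ≈ 93.4 kN (compressive in the invar)

Both members must finish at the same length. With the larger α, the nickel alloy tends to over-contract; the plates restrain it, putting the nickel alloy in tension and the invar in compression. With no external load the two internal forces are equal and opposite, magnitude P.
Compatibility of the two members (thermal + elastic change equal): (α₁ − α₂)ΔT = P·[1/(A₁E₁) + 1/(A₂E₂)].
|α₁ − α₂|·ΔT = 11.3×10⁻⁶ × 119 = 0.001345.
1/(A₁E₁) + 1/(A₂E₂) = 1/(1275×149×10³) + 1/(550×199×10³) = 1.44×10⁻⁸ N⁻¹.
P = 0.001345 / 1.44×10⁻⁸ = 93380 N = 93.38 kN.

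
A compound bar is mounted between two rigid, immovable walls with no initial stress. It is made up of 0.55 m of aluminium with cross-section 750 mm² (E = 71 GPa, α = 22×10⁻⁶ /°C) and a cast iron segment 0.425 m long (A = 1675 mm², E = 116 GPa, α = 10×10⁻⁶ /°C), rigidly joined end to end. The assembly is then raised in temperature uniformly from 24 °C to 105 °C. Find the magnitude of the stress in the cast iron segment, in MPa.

σ ≈ 63.2 MPa (compressive)

If the supports were absent, the total length change would be Σ αᵢΔT Lᵢ = 22×10⁻⁶×81×550 + 10×10⁻⁶×81×425 = 1.324 mm.
Since the ends are fixed, an axial force P builds up, equal in every segment, with P · Σ Lᵢ/(AᵢEᵢ) = δ_free.
The series flexibility is Σ Lᵢ/(AᵢEᵢ) = 550/(750×71×10³) + 425/(1675×116×10³) = 1.252×10⁻⁵ mm/N.
P = 1.324 / 1.252×10⁻⁵ = 105800 N = 105.8 kN, compressive.
σ_{cast iron} = P / A = 105800 / 1675 = 63.17 MPa.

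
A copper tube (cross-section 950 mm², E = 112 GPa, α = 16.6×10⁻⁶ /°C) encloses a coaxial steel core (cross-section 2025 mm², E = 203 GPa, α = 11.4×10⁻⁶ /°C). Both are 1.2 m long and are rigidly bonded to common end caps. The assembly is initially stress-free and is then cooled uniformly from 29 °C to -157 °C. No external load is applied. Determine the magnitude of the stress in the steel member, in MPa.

σ ≈ 40.4 MPa (compressive)

Both members must finish at the same length. With the larger α, the copper tends to over-contract; the plates restrain it, putting the copper in tension and the steel in compression. With no external load the two internal forces are equal and opposite, magnitude P.
Setting the final lengths equal and cancelling L: (α₁ − α₂)ΔT = P/(A₁E₁) + P/(A₂E₂).
|α₁ − α₂|·ΔT = 5.2×10⁻⁶ × 186 = 0.0009672.
1/(A₁E₁) + 1/(A₂E₂) = 1/(950×112×10³) + 1/(2025×203×10³) = 1.183×10⁻⁸ N⁻¹.
P = 0.0009672 / 1.183×10⁻⁸ = 81750 N = 81.75 kN.
σ_{steel} = P/A₂ = 81750/2025 = 40.37 MPa, compressive.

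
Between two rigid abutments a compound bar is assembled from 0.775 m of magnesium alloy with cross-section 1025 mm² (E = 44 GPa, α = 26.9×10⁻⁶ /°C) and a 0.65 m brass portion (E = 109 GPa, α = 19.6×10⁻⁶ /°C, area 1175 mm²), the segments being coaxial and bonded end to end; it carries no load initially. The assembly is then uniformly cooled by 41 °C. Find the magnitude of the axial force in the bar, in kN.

P ≈ 61.9 kN (tensile)

Free thermal contraction of the whole bar: Σ αᵢΔT Lᵢ = 26.9×10⁻⁶×41×775 + 19.6×10⁻⁶×41×650 = 1.377 mm.
Since the ends are fixed, an axial force P builds up, equal in every segment, with P · Σ Lᵢ/(AᵢEᵢ) = δ_free.
The series flexibility is Σ Lᵢ/(AᵢEᵢ) = 775/(1025×44×10³) + 650/(1175×109×10³) = 2.226×10⁻⁵ mm/N.
P = 1.377 / 2.226×10⁻⁵ = 61870 N = 61.87 kN, tensile.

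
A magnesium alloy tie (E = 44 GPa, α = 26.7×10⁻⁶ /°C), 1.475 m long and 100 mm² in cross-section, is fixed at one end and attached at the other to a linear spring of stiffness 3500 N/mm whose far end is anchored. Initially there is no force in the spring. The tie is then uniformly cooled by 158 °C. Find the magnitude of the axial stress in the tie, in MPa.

If the spring were absent the tie would shorten by αΔT L = 26.7×10⁻⁶ × 158 × 1475 = 6.222 mm.
With a force P in the spring, the elastic change of the tie is PL/(AE) and that of the spring is P/k; compatibility requires their sum to equal δ_free.
P [ L/(AE) + 1/k ] = δ_free → P [ 1475/(100×44×10³) + 1/(3500) ] = 6.222.
P = 6.222 / 0.0006209 = 10020 N.
σ = P/A = 10020/100 = 100.2 MPa.

σ ≈ 100 MPa (tensile)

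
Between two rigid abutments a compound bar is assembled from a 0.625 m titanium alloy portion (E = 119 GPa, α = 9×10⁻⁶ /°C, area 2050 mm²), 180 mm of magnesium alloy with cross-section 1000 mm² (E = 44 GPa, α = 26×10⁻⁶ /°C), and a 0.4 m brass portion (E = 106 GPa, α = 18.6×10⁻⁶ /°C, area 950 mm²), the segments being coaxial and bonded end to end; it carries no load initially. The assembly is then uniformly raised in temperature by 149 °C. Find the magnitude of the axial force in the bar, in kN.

P ≈ 249 kN (compressive)

If the supports were absent, the total length change would be Σ αᵢΔT Lᵢ = 9×10⁻⁶×149×625 + 26×10⁻⁶×149×180 + 18.6×10⁻⁶×149×400 = 2.644 mm.
Since the ends are fixed, an axial force P builds up, equal in every segment, with P · Σ Lᵢ/(AᵢEᵢ) = δ_free.
The series flexibility is Σ Lᵢ/(AᵢEᵢ) = 625/(2050×119×10³) + 180/(1000×44×10³) + 400/(950×106×10³) = 1.063×10⁻⁵ mm/N.
So P = 2.644 / 1.063×10⁻⁵ = 248.8 kN, compressive.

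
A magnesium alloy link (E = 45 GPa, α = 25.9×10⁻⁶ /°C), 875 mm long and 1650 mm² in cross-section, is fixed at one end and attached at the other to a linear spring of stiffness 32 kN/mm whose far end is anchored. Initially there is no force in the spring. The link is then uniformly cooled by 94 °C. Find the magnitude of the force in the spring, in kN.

If the spring were absent the link would shorten by αΔT L = 25.9×10⁻⁶ × 94 × 875 = 2.13 mm.
With a force P in the spring, the elastic change of the link is PL/(AE) and that of the spring is P/k; compatibility requires their sum to equal δ_free.
P [ L/(AE) + 1/k ] = δ_free → P [ 875/(1650×45×10³) + 1/(32×10³) ] = 2.13.
P = 2.13 / 4.303×10⁻⁵ = 49500 N.

P ≈ 49.5 kN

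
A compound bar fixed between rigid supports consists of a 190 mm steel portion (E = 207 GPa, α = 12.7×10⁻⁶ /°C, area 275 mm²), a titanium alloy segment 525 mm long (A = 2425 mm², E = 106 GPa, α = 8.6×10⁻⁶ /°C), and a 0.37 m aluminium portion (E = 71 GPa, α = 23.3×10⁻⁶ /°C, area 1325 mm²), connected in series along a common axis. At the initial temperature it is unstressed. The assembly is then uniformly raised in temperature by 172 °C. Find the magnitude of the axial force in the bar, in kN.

P ≈ 287 kN (compressive)

With the walls removed the bar would change length by δ_free = Σ αᵢΔT Lᵢ = 12.7×10⁻⁶×172×190 + 8.6×10⁻⁶×172×525 + 23.3×10⁻⁶×172×370 = 2.674 mm.
The walls prevent any net length change, so an axial force P (same in every segment) develops. Compatibility: P · Σ Lᵢ/(AᵢEᵢ) = δ_free.
Σ Lᵢ/(AᵢEᵢ) = 190/(275×207×10³) + 525/(2425×106×10³) + 370/(1325×71×10³) = 9.313×10⁻⁶ mm/N.
P = 2.674 / 9.313×10⁻⁶ = 287200 N = 287.2 kN, compressive.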